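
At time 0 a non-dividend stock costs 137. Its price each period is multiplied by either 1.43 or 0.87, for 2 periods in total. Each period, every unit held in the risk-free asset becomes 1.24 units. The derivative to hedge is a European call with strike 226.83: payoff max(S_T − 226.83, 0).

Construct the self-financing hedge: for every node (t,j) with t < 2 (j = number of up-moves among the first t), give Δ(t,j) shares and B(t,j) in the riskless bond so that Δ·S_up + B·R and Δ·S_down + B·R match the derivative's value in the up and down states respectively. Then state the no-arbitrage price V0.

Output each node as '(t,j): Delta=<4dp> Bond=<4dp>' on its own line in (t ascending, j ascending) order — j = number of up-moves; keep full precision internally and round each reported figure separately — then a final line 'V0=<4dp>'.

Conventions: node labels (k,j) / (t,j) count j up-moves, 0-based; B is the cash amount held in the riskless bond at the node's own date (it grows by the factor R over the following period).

(0,0): Delta=0.3703 Bond=-35.5961
(1,0): Delta=0.0000 Bond=0.0000
(1,1): Delta=0.4860 Bond=-66.8052
V0=15.1386

Under the risk-neutral measure, an up-move has probability p* = (R−d)/(u−d) = 0.6607 and values discount at R = 1.24.
At maturity the claim pays: V(2,0)=0.0000, V(2,1)=0.0000, V(2,2)=53.3213
Node (1,0) S=119.1900: V=(p*·0.0000+(1−p*)·0.0000)/1.24=0.0000; Δ=(0.0000−0.0000)/(170.4417−103.6953)=0.0000; B=V−Δ·S=0.0000
Node (1,1) S=195.9100: V=(p*·53.3213+(1−p*)·0.0000)/1.24=28.4114; Δ=(53.3213−0.0000)/(280.1513−170.4417)=0.4860; B=V−Δ·S=-66.8052
Node (0,0) S=137.0000: V=(p*·28.4114+(1−p*)·0.0000)/1.24=15.1386; Δ=(28.4114−0.0000)/(195.9100−119.1900)=0.3703; B=V−Δ·S=-35.5961
As a check, the time-0 holding Δ(0,0)·S0 + B(0,0) comes to 15.1386 — exactly V0.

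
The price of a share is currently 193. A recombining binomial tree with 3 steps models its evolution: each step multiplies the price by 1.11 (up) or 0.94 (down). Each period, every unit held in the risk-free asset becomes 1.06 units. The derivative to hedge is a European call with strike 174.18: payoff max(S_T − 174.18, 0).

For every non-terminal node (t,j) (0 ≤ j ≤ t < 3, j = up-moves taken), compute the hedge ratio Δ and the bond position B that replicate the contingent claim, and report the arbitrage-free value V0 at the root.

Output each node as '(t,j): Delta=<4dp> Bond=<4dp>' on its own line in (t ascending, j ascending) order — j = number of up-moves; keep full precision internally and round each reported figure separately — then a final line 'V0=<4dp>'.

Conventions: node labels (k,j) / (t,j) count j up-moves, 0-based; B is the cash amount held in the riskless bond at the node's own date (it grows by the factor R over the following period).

The replicating-portfolio and risk-neutral prices coincide; use p* = (1.06−0.94)/(1.11−0.94) = 0.7059 for the latter.
Payoffs at expiry: V(3,0)=0.0000, V(3,1)=15.1136, V(3,2)=49.3476, V(3,3)=89.7728
Node (2,0) S=170.5348: V=(p*·15.1136+(1−p*)·0.0000)/1.06=10.0646; Δ=(15.1136−0.0000)/(189.2936−160.3027)=0.5213; B=V−Δ·S=-78.8391
Node (2,1) S=201.3762: V=(p*·49.3476+(1−p*)·15.1136)/1.06=37.0554; Δ=(49.3476−15.1136)/(223.5276−189.2936)=1.0000; B=V−Δ·S=-164.3208
Node (2,2) S=237.7953: V=(p*·89.7728+(1−p*)·49.3476)/1.06=73.4745; Δ=(89.7728−49.3476)/(263.9528−223.5276)=1.0000; B=V−Δ·S=-164.3208
Node (1,0) S=181.4200: V=(p*·37.0554+(1−p*)·10.0646)/1.06=27.4688; Δ=(37.0554−10.0646)/(201.3762−170.5348)=0.8752; B=V−Δ·S=-131.3010
Node (1,1) S=214.2300: V=(p*·73.4745+(1−p*)·37.0554)/1.06=59.2104; Δ=(73.4745−37.0554)/(237.7953−201.3762)=1.0000; B=V−Δ·S=-155.0196
Node (0,0) S=193.0000: V=(p*·59.2104+(1−p*)·27.4688)/1.06=47.0516; Δ=(59.2104−27.4688)/(214.2300−181.4200)=0.9674; B=V−Δ·S=-139.6637
Sanity check at the root: Δ(0,0)·S0 + B(0,0) reproduces V0 = 47.0516.

(0,0): Delta=0.9674 Bond=-139.6637
(1,0): Delta=0.8752 Bond=-131.3010
(1,1): Delta=1.0000 Bond=-155.0196
(2,0): Delta=0.5213 Bond=-78.8391
(2,1): Delta=1.0000 Bond=-164.3208
(2,2): Delta=1.0000 Bond=-164.3208
V0=47.0516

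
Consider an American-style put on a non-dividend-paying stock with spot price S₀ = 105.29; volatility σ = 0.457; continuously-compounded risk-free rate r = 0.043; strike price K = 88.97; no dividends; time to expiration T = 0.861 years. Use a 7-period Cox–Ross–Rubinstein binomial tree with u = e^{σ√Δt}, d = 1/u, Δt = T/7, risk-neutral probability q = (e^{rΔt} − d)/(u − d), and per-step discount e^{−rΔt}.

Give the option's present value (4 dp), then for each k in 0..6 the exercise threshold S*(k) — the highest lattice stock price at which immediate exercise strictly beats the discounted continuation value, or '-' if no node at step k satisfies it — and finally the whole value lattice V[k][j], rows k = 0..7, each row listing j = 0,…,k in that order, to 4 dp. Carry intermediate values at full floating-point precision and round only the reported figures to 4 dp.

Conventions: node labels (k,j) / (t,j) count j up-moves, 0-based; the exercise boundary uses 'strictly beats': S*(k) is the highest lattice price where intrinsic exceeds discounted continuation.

params: Δt=0.12300 u=1.17383 d=0.85191 q=0.47649 e^(-rΔt)=0.99472
t_7 payoffs: 54.6823 41.7254 23.8722 0.0000 0.0000 0.0000 0.0000 0.0000
t_6: node(6,0) S=40.2481 payoff=48.7219 vs cont=48.2526 → 48.7219 [stop]  node(6,1) S=55.4573 payoff=33.5127 vs cont=33.0433 → 33.5127 [stop]  node(6,2) S=76.4140 payoff=12.5560 vs cont=12.4314 → 12.5560 [stop]  node(6,3) S=105.2900 payoff=0.0000 vs cont=0.0000 → 0.0000 [wait]  node(6,4) S=145.0779 payoff=0.0000 vs cont=0.0000 → 0.0000 [wait]  node(6,5) S=199.9011 payoff=0.0000 vs cont=0.0000 → 0.0000 [wait]  node(6,6) S=275.4414 payoff=0.0000 vs cont=0.0000 → 0.0000 [wait]  ⇒ S*(6)=76.4140
t_5: node(5,0) S=47.2446 payoff=41.7254 vs cont=41.2561 → 41.7254 [stop]  node(5,1) S=65.0978 payoff=23.8722 vs cont=23.4029 → 23.8722 [stop]  node(5,2) S=89.6975 payoff=0.0000 vs cont=6.5385 → 6.5385 [wait]  node(5,3) S=123.5931 payoff=0.0000 vs cont=0.0000 → 0.0000 [wait]  node(5,4) S=170.2975 payoff=0.0000 vs cont=0.0000 → 0.0000 [wait]  node(5,5) S=234.6509 payoff=0.0000 vs cont=0.0000 → 0.0000 [wait]  ⇒ S*(5)=65.0978
t_4: node(4,0) S=55.4573 payoff=33.5127 vs cont=33.0433 → 33.5127 [stop]  node(4,1) S=76.4140 payoff=12.5560 vs cont=15.5305 → 15.5305 [wait]  node(4,2) S=105.2900 payoff=0.0000 vs cont=3.4049 → 3.4049 [wait]  node(4,3) S=145.0779 payoff=0.0000 vs cont=0.0000 → 0.0000 [wait]  node(4,4) S=199.9011 payoff=0.0000 vs cont=0.0000 → 0.0000 [wait]  ⇒ S*(4)=55.4573
t_3: node(3,0) S=65.0978 payoff=23.8722 vs cont=24.8128 → 24.8128 [wait]  node(3,1) S=89.6975 payoff=0.0000 vs cont=9.7014 → 9.7014 [wait]  node(3,2) S=123.5931 payoff=0.0000 vs cont=1.7731 → 1.7731 [wait]  node(3,3) S=170.2975 payoff=0.0000 vs cont=0.0000 → 0.0000 [wait]  ⇒ S*(3)=-
t_2: node(2,0) S=76.4140 payoff=12.5560 vs cont=17.5195 → 17.5195 [wait]  node(2,1) S=105.2900 payoff=0.0000 vs cont=5.8924 → 5.8924 [wait]  node(2,2) S=145.0779 payoff=0.0000 vs cont=0.9233 → 0.9233 [wait]  ⇒ S*(2)=-
t_1: node(1,0) S=89.6975 payoff=0.0000 vs cont=11.9161 → 11.9161 [wait]  node(1,1) S=123.5931 payoff=0.0000 vs cont=3.5061 → 3.5061 [wait]  ⇒ S*(1)=-
t_0: node(0,0) S=105.2900 payoff=0.0000 vs cont=7.8671 → 7.8671 [wait]  ⇒ S*(0)=-

price = 7.8671
boundary = - - - - 55.4573 65.0978 76.4140
tree:
7.8671
11.9161 3.5061
17.5195 5.8924 0.9233
24.8128 9.7014 1.7731 0.0000
33.5127 15.5305 3.4049 0.0000 0.0000
41.7254 23.8722 6.5385 0.0000 0.0000 0.0000
48.7219 33.5127 12.5560 0.0000 0.0000 0.0000 0.0000
54.6823 41.7254 23.8722 0.0000 0.0000 0.0000 0.0000 0.0000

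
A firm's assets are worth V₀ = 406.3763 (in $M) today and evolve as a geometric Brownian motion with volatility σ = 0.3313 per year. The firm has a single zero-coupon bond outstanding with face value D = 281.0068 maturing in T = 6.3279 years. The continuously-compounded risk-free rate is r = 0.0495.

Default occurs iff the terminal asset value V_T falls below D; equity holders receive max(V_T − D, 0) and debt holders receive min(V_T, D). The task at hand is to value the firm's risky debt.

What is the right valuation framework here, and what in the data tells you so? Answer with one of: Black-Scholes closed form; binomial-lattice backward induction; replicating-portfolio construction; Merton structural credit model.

framework: Merton structural credit model

Key observation: a levered firm with one bullet debt due at 6.3279 years is the canonical structural-credit setup: equity is a call on the firm's assets struck at the face value.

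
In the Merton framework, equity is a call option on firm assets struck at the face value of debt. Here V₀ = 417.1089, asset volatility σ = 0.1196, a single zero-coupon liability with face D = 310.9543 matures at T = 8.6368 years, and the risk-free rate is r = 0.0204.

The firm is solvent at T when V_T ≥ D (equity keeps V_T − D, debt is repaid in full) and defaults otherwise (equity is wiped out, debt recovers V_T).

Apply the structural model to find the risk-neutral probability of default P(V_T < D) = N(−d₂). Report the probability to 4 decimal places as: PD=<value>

PD=0.1228

Work the structural quantities from V₀ = 417.1089 against face 310.9543:
d₁ = [ln(V₀/D) + (r + σ²/2)T] / (σ√T)
   = [ln(417.1089/310.9543) + (0.0204 + 0.5·0.1196²)·8.6368] / (0.1196·√8.6368)
   = [0.293701 + 0.237962] / 0.351486 = 1.512617
d₂ = d₁ − σ√T = 1.512617 − 0.351486 = 1.161131
risk-neutral PD = N(−d₂) = N(-1.161131) = 0.122794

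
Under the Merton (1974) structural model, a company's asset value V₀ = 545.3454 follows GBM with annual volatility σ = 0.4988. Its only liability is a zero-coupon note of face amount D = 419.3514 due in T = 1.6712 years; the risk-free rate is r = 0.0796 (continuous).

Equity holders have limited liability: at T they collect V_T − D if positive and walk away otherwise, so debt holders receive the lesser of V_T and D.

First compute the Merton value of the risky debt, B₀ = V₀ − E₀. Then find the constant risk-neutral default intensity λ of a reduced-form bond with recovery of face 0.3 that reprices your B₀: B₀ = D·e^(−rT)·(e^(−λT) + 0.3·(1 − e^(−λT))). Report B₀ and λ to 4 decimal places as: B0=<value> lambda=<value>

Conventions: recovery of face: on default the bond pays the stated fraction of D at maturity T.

Equity is a call on the firm's assets struck at D = 419.3514:
d₁ = [ln(V₀/D) + (r + σ²/2)T] / (σ√T)
   = [ln(545.3454/419.3514) + (0.0796 + 0.5·0.4988²)·1.6712] / (0.4988·√1.6712)
   = [0.262710 + 0.340926] / 0.644823 = 0.936127
d₂ = d₁ − σ√T = 0.936127 − 0.644823 = 0.291303
N(d₁) = 0.825396,  N(d₂) = 0.614590,  e^(−rT) = 0.875441
E₀ = V₀·N(d₁) − D·e^(−rT)·N(d₂)
   = 545.3454·0.825396 − 419.3514·0.875441·0.614590 = 224.499091
B₀ = V₀ − E₀ = 545.3454 − 224.499091 = 320.846309
e^(−λT) = (B₀·e^(rT)/D − 0.3)/(1 − 0.3) = (320.8463·1.142281/419.3514 − 0.3)/0.7 = 0.81994429
λ = −ln(0.81994429)/1.6712 = 0.118788

B0=320.8463 lambda=0.1188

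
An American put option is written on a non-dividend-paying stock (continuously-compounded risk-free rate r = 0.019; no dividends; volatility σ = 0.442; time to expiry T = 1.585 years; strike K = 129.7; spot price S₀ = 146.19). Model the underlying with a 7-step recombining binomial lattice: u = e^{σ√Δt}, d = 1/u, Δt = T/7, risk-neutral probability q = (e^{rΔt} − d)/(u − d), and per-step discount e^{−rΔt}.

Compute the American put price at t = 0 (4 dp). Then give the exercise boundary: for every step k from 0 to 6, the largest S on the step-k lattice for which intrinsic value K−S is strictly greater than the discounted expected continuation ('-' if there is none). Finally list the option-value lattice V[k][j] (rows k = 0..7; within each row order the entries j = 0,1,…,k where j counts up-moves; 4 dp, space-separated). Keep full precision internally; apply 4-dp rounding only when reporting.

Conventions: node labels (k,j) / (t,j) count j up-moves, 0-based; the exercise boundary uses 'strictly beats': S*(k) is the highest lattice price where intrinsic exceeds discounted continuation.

params: Δt=0.22643 u=1.23408 d=0.81032 q=0.45779 e^(-rΔt)=0.99571
t_7 payoffs: 96.1632 78.6253 51.9159 11.2390 0.0000 0.0000 0.0000 0.0000
t_6: node(6,0) S=41.3870 payoff=88.3130 vs cont=87.7562 → 88.3130 [stop]  node(6,1) S=63.0301 payoff=66.6699 vs cont=66.1131 → 66.6699 [stop]  node(6,2) S=95.9915 payoff=33.7085 vs cont=33.1517 → 33.7085 [stop]  node(6,3) S=146.1900 payoff=0.0000 vs cont=6.0678 → 6.0678 [wait]  node(6,4) S=222.6396 payoff=0.0000 vs cont=0.0000 → 0.0000 [wait]  node(6,5) S=339.0682 payoff=0.0000 vs cont=0.0000 → 0.0000 [wait]  node(6,6) S=516.3828 payoff=0.0000 vs cont=0.0000 → 0.0000 [wait]  ⇒ S*(6)=95.9915
t_5: node(5,0) S=51.0747 payoff=78.6253 vs cont=78.0685 → 78.6253 [stop]  node(5,1) S=77.7841 payoff=51.9159 vs cont=51.3592 → 51.9159 [stop]  node(5,2) S=118.4610 payoff=11.2390 vs cont=20.9646 → 20.9646 [wait]  node(5,3) S=180.4098 payoff=0.0000 vs cont=3.2759 → 3.2759 [wait]  node(5,4) S=274.7544 payoff=0.0000 vs cont=0.0000 → 0.0000 [wait]  node(5,5) S=418.4364 payoff=0.0000 vs cont=0.0000 → 0.0000 [wait]  ⇒ S*(5)=77.7841
t_4: node(4,0) S=63.0301 payoff=66.6699 vs cont=66.1131 → 66.6699 [stop]  node(4,1) S=95.9915 payoff=33.7085 vs cont=37.5848 → 37.5848 [wait]  node(4,2) S=146.1900 payoff=0.0000 vs cont=12.8117 → 12.8117 [wait]  node(4,3) S=222.6396 payoff=0.0000 vs cont=1.7686 → 1.7686 [wait]  node(4,4) S=339.0682 payoff=0.0000 vs cont=0.0000 → 0.0000 [wait]  ⇒ S*(4)=63.0301
t_3: node(3,0) S=77.7841 payoff=51.9159 vs cont=53.1261 → 53.1261 [wait]  node(3,1) S=118.4610 payoff=11.2390 vs cont=26.1313 → 26.1313 [wait]  node(3,2) S=180.4098 payoff=0.0000 vs cont=7.7230 → 7.7230 [wait]  node(3,3) S=274.7544 payoff=0.0000 vs cont=0.9549 → 0.9549 [wait]  ⇒ S*(3)=-
t_2: node(2,0) S=95.9915 payoff=33.7085 vs cont=40.5932 → 40.5932 [wait]  node(2,1) S=146.1900 payoff=0.0000 vs cont=17.6283 → 17.6283 [wait]  node(2,2) S=222.6396 payoff=0.0000 vs cont=4.6048 → 4.6048 [wait]  ⇒ S*(2)=-
t_1: node(1,0) S=118.4610 payoff=11.2390 vs cont=29.9510 → 29.9510 [wait]  node(1,1) S=180.4098 payoff=0.0000 vs cont=11.6162 → 11.6162 [wait]  ⇒ S*(1)=-
t_0: node(0,0) S=146.1900 payoff=0.0000 vs cont=21.4651 → 21.4651 [wait]  ⇒ S*(0)=-

price = 21.4651
boundary = - - - - 63.0301 77.7841 95.9915
tree:
21.4651
29.9510 11.6162
40.5932 17.6283 4.6048
53.1261 26.1313 7.7230 0.9549
66.6699 37.5848 12.8117 1.7686 0.0000
78.6253 51.9159 20.9646 3.2759 0.0000 0.0000
88.3130 66.6699 33.7085 6.0678 0.0000 0.0000 0.0000
96.1632 78.6253 51.9159 11.2390 0.0000 0.0000 0.0000 0.0000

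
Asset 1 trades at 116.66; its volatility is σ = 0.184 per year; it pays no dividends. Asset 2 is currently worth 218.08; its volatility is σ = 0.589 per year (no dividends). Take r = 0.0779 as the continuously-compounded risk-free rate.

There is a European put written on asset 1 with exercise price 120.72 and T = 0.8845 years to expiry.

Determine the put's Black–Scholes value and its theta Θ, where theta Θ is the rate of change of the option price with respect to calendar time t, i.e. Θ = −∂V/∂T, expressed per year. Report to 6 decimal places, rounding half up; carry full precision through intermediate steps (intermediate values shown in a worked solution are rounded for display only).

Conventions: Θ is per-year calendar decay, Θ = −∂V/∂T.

price = 6.075622
Θ = -0.378248

σ√T = 0.184·√0.8845 = 0.173048
d₁ = (ln(S/K) + (r+σ²/2)T) / (σ√T) = (ln(116.66/120.72) + (0.0779+0.184²/2)·0.8845) / 0.173048 = (-0.034210 + 0.083875) / 0.173048 = 0.287003
d₂ = d₁ − σ√T = 0.287003 − 0.173048 = 0.113955
e^{−rT} = 0.933418
N(−d₁) = 0.387055,  N(−d₂) = 0.454637
Put price V = K·e^{−rT}·N(−d₂) − S·N(−d₁) = 51.229470 − 45.153848 = 6.075622
φ(d₁) = (1/√(2π))·e^{−d₁²/2} = 0.382845
Θ = −S·φ(d₁)·σ/(2√T) + r·K·e^{−rT}·N(−d₂) = −4.369024 + 3.990776 = -0.378248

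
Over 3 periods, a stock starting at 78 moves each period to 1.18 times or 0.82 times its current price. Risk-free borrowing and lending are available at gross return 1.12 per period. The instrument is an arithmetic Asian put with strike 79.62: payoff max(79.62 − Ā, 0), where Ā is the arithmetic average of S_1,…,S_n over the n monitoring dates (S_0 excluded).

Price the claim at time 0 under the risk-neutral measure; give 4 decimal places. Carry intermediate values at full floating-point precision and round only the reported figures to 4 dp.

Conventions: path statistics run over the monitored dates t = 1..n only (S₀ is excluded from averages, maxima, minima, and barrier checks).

No-arbitrage gives p* = (R−d)/(u−d) = 0.8333: enumerate every path, weight its payoff by its p*-probability, and discount by R^3.
Enumerate all 2^3 = 8 price paths (U = up ×1.18, D = down ×0.82); each path with k up-moves has probability p*^k·(1−p*)^(3−k).
DDD: Ā=53.1380, payoff=26.4820, prob=0.004630
UDD: Ā=76.4668, payoff=3.1532, prob=0.023148
DUD: Ā=67.1068, payoff=12.5132, prob=0.023148
UUD: Ā=96.5684, payoff=0.0000, prob=0.115741
DDU: Ā=59.4316, payoff=20.1884, prob=0.023148
UDU: Ā=85.5236, payoff=0.0000, prob=0.115741
DUU: Ā=76.1636, payoff=3.4564, prob=0.115741
UUU: Ā=109.6012, payoff=0.0000, prob=0.578704
Price = Σ prob·payoff / R^3 = 1.352622 / 1.404928 = 0.9628

price = 0.9628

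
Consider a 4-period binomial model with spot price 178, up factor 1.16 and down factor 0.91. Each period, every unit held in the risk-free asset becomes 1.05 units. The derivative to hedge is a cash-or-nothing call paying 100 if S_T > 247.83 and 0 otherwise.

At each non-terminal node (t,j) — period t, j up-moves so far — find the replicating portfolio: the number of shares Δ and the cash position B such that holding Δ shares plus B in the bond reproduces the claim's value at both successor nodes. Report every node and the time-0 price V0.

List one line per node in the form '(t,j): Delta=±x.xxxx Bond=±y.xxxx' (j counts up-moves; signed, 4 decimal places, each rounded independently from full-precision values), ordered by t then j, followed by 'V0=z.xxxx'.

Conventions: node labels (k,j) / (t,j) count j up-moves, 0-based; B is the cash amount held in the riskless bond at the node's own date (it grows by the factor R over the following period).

Risk-neutral probability p* = (R−d)/(u−d) = (1.05−0.91)/(1.16−0.91) = 0.5600.
Expiry values: V(4,0)=0.0000, V(4,1)=0.0000, V(4,2)=0.0000, V(4,3)=100.0000, V(4,4)=100.0000
  t=3,j=0: stock 134.1356 → up 155.5973 (V=0.0000), down 122.0634 (V=0.0000). Price 0.0000; hedge Δ=0.0000, bond B=0.0000.
  t=3,j=1: stock 170.9861 → up 198.3439 (V=0.0000), down 155.5973 (V=0.0000). Price 0.0000; hedge Δ=0.0000, bond B=0.0000.
  t=3,j=2: stock 217.9603 → up 252.8339 (V=100.0000), down 198.3439 (V=0.0000). Price 53.3333; hedge Δ=1.8352, bond B=-346.6667.
  t=3,j=3: stock 277.8395 → up 322.2938 (V=100.0000), down 252.8339 (V=100.0000). Price 95.2381; hedge Δ=0.0000, bond B=95.2381.
  t=2,j=0: stock 147.4018 → up 170.9861 (V=0.0000), down 134.1356 (V=0.0000). Price 0.0000; hedge Δ=0.0000, bond B=0.0000.
  t=2,j=1: stock 187.8968 → up 217.9603 (V=53.3333), down 170.9861 (V=0.0000). Price 28.4444; hedge Δ=1.1354, bond B=-184.8889.
  t=2,j=2: stock 239.5168 → up 277.8395 (V=95.2381), down 217.9603 (V=53.3333). Price 73.1429; hedge Δ=0.6998, bond B=-94.4762.
  t=1,j=0: stock 161.9800 → up 187.8968 (V=28.4444), down 147.4018 (V=0.0000). Price 15.1704; hedge Δ=0.7024, bond B=-98.6074.
  t=1,j=1: stock 206.4800 → up 239.5168 (V=73.1429), down 187.8968 (V=28.4444). Price 50.9291; hedge Δ=0.8659, bond B=-127.8646.
  t=0,j=0: stock 178.0000 → up 206.4800 (V=50.9291), down 161.9800 (V=15.1704). Price 33.5193; hedge Δ=0.8036, bond B=-109.5156.
Check: Δ(0,0)·S0 + B(0,0) = 33.5193 = V0.

(0,0): Delta=0.8036 Bond=-109.5156
(1,0): Delta=0.7024 Bond=-98.6074
(1,1): Delta=0.8659 Bond=-127.8646
(2,0): Delta=0.0000 Bond=0.0000
(2,1): Delta=1.1354 Bond=-184.8889
(2,2): Delta=0.6998 Bond=-94.4762
(3,0): Delta=0.0000 Bond=0.0000
(3,1): Delta=0.0000 Bond=0.0000
(3,2): Delta=1.8352 Bond=-346.6667
(3,3): Delta=0.0000 Bond=95.2381
V0=33.5193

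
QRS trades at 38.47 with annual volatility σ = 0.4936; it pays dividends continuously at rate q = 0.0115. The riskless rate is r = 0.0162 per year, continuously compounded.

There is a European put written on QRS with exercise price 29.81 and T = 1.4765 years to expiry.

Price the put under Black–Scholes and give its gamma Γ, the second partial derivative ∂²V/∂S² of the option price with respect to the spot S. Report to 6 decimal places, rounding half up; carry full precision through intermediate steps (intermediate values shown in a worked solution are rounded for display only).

price = 4.244029
Γ = 0.012959

σ√T = 0.4936·√1.4765 = 0.599780
d₁ = (ln(S/K) + (r−q+σ²/2)T) / (σ√T) = (ln(38.47/29.81) + (0.0162−0.0115+0.4936²/2)·1.4765) / 0.599780 = (0.255035 + 0.186807) / 0.599780 = 0.736674
d₂ = d₁ − σ√T = 0.736674 − 0.599780 = 0.136894
e^{−rT} = 0.976364
e^{−qT} = 0.983164
N(−d₁) = 0.230660,  N(−d₂) = 0.445557
Put price V = K·e^{−rT}·N(−d₂) − S·e^{−qT}·N(−d₁) = 12.968132 − 8.724103 = 4.244029
φ(d₁) = (1/√(2π))·e^{−d₁²/2} = 0.304135
Γ = e^{−qT}·φ(d₁) / (S·σ·√T) = 0.012959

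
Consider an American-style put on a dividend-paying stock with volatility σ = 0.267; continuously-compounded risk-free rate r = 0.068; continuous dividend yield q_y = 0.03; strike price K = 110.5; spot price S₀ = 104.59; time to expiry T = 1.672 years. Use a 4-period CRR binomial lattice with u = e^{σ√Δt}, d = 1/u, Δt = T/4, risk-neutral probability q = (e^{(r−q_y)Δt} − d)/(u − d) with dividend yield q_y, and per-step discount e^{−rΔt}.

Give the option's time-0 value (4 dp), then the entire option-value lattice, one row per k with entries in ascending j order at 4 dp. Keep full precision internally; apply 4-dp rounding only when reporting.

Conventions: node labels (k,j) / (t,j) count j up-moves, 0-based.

price = 14.6218
tree:
14.6218
23.5970 6.5950
36.4455 12.2591 1.3786
48.1865 22.4923 2.8544 0.0000
58.0660 36.4455 5.9100 0.0000 0.0000

Δt=0.41800  u=1.18842  d=0.84145  q=0.50310  discount=0.97198
step 4 (expiry): payoffs max(K−S,0) = 58.0660 36.4455 5.9100 0.0000 0.0000
k=3: (k=3,j=0): S=62.3135, K−S=48.1865, hold=45.8664 ⇒ V=48.1865 exercise | (k=3,j=1): S=88.0077, K−S=22.4923, hold=20.4924 ⇒ V=22.4923 exercise | (k=3,j=2): S=124.2967, K−S=0.0000, hold=2.8544 ⇒ V=2.8544 continue | (k=3,j=3): S=175.5489, K−S=0.0000, hold=0.0000 ⇒ V=0.0000 continue
k=2: (k=2,j=0): S=74.0545, K−S=36.4455, hold=34.2717 ⇒ V=36.4455 exercise | (k=2,j=1): S=104.5900, K−S=5.9100, hold=12.2591 ⇒ V=12.2591 continue | (k=2,j=2): S=147.7164, K−S=0.0000, hold=1.3786 ⇒ V=1.3786 continue
k=1: (k=1,j=0): S=88.0077, K−S=22.4923, hold=23.5970 ⇒ V=23.5970 continue | (k=1,j=1): S=124.2967, K−S=0.0000, hold=6.5950 ⇒ V=6.5950 continue
k=0: (k=0,j=0): S=104.5900, K−S=5.9100, hold=14.6218 ⇒ V=14.6218 continue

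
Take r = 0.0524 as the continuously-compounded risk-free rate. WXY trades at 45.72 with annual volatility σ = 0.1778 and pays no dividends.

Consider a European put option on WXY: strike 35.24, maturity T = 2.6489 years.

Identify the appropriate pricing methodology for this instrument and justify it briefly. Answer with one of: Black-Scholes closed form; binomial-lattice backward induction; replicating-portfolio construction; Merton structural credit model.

Key observation: everything needed for the exact continuous-time valuation of the European put on WXY (strike 35.24) is given, and no feature rules the closed form out.

framework: Black-Scholes closed form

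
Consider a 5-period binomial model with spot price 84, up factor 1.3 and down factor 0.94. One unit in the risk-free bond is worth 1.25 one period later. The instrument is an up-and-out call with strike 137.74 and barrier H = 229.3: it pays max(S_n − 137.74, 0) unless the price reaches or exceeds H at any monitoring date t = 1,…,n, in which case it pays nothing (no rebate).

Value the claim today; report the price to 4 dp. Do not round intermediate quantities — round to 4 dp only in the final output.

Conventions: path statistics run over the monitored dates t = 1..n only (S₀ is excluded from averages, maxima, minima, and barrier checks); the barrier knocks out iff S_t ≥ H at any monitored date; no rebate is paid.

Set p* = 0.8611 (from d < R < u); the path-dependent value is the discounted p*-expectation over all price paths.
Enumerate all 2^5 = 32 price paths (U = up ×1.3, D = down ×0.94); each path with k up-moves has probability p*^k·(1−p*)^(5−k).
DDDDD: M=78.9600, payoff=0.0000, prob=0.000052
UDDDD: M=109.2000, payoff=0.0000, prob=0.000320
DUDDD: M=102.6480, payoff=0.0000, prob=0.000320
UUDDD: M=141.9600, payoff=0.0000, prob=0.001987
DDUDD: M=96.4891, payoff=0.0000, prob=0.000320
UDUDD: M=133.4424, payoff=0.0000, prob=0.001987
DUUDD: M=133.4424, payoff=0.0000, prob=0.001987
UUUDD: M=184.5480, payoff=25.3266, prob=0.012317
DDDUD: M=90.6998, payoff=0.0000, prob=0.000320
UDDUD: M=125.4359, payoff=0.0000, prob=0.001987
DUDUD: M=125.4359, payoff=0.0000, prob=0.001987
UUDUD: M=173.4751, payoff=25.3266, prob=0.012317
DDUUD: M=125.4359, payoff=0.0000, prob=0.001987
UDUUD: M=173.4751, payoff=25.3266, prob=0.012317
DUUUD: M=173.4751, payoff=25.3266, prob=0.012317
UUUUD: M=239.9124, payoff=0.0000, prob=0.076367
DDDDU: M=85.2578, payoff=0.0000, prob=0.000320
UDDDU: M=117.9097, payoff=0.0000, prob=0.001987
DUDDU: M=117.9097, payoff=0.0000, prob=0.001987
UUDDU: M=163.0666, payoff=25.3266, prob=0.012317
DDUDU: M=117.9097, payoff=0.0000, prob=0.001987
UDUDU: M=163.0666, payoff=25.3266, prob=0.012317
DUUDU: M=163.0666, payoff=25.3266, prob=0.012317
UUUDU: M=225.5177, payoff=87.7777, prob=0.076367
DDDUU: M=117.9097, payoff=0.0000, prob=0.001987
UDDUU: M=163.0666, payoff=25.3266, prob=0.012317
DUDUU: M=163.0666, payoff=25.3266, prob=0.012317
UUDUU: M=225.5177, payoff=87.7777, prob=0.076367
DDUUU: M=163.0666, payoff=25.3266, prob=0.012317
UDUUU: M=225.5177, payoff=87.7777, prob=0.076367
DUUUU: M=225.5177, payoff=87.7777, prob=0.076367
UUUUU: M=311.8861, payoff=0.0000, prob=0.473474
Price = Σ prob·payoff / R^5 = 29.932709 / 3.051758 = 9.8084

price = 9.8084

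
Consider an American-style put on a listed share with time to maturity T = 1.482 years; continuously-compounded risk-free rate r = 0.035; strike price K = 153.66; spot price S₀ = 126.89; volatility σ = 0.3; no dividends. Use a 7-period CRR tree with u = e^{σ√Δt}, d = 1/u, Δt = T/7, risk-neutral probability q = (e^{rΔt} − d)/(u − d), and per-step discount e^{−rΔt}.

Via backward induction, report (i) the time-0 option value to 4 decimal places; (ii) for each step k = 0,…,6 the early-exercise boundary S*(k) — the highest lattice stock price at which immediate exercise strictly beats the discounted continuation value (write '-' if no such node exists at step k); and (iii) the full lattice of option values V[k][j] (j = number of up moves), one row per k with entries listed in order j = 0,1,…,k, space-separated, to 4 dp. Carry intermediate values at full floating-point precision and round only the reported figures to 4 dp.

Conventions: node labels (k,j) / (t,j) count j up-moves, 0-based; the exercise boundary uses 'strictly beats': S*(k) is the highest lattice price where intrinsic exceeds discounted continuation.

price = 32.7464
boundary = - - 96.2786 83.8650 96.2786 110.5296 126.8900
tree:
32.7464
44.1066 21.5302
57.3814 31.0883 12.0023
69.7950 43.2254 19.0460 4.9224
80.6080 57.3814 29.2854 8.7783 1.0218
90.0269 69.7950 43.1304 15.4553 2.0279 0.0000
98.2313 80.6080 57.3814 26.7700 4.0247 0.0000 0.0000
105.3780 90.0269 69.7950 43.1304 7.9880 0.0000 0.0000 0.0000

params: Δt=0.21171 u=1.14802 d=0.87107 q=0.49240 e^(-rΔt)=0.99262
t_7 payoffs: 105.3780 90.0269 69.7950 43.1304 7.9880 0.0000 0.0000 0.0000
t_6: node(6,0) S=55.4287 payoff=98.2313 vs cont=97.0969 → 98.2313 [stop]  node(6,1) S=73.0520 payoff=80.6080 vs cont=79.4736 → 80.6080 [stop]  node(6,2) S=96.2786 payoff=57.3814 vs cont=56.2470 → 57.3814 [stop]  node(6,3) S=126.8900 payoff=26.7700 vs cont=25.6356 → 26.7700 [stop]  node(6,4) S=167.2342 payoff=0.0000 vs cont=4.0247 → 4.0247 [wait]  node(6,5) S=220.4056 payoff=0.0000 vs cont=0.0000 → 0.0000 [wait]  node(6,6) S=290.4827 payoff=0.0000 vs cont=0.0000 → 0.0000 [wait]  ⇒ S*(6)=126.8900
t_5: node(5,0) S=63.6331 payoff=90.0269 vs cont=88.8925 → 90.0269 [stop]  node(5,1) S=83.8650 payoff=69.7950 vs cont=68.6606 → 69.7950 [stop]  node(5,2) S=110.5296 payoff=43.1304 vs cont=41.9960 → 43.1304 [stop]  node(5,3) S=145.6720 payoff=7.9880 vs cont=15.4553 → 15.4553 [wait]  node(5,4) S=191.9879 payoff=0.0000 vs cont=2.0279 → 2.0279 [wait]  node(5,5) S=253.0297 payoff=0.0000 vs cont=0.0000 → 0.0000 [wait]  ⇒ S*(5)=110.5296
t_4: node(4,0) S=73.0520 payoff=80.6080 vs cont=79.4736 → 80.6080 [stop]  node(4,1) S=96.2786 payoff=57.3814 vs cont=56.2470 → 57.3814 [stop]  node(4,2) S=126.8900 payoff=26.7700 vs cont=29.2854 → 29.2854 [wait]  node(4,3) S=167.2342 payoff=0.0000 vs cont=8.7783 → 8.7783 [wait]  node(4,4) S=220.4056 payoff=0.0000 vs cont=1.0218 → 1.0218 [wait]  ⇒ S*(4)=96.2786
t_3: node(3,0) S=83.8650 payoff=69.7950 vs cont=68.6606 → 69.7950 [stop]  node(3,1) S=110.5296 payoff=43.1304 vs cont=43.2254 → 43.2254 [wait]  node(3,2) S=145.6720 payoff=7.9880 vs cont=19.0460 → 19.0460 [wait]  node(3,3) S=191.9879 payoff=0.0000 vs cont=4.9224 → 4.9224 [wait]  ⇒ S*(3)=83.8650
t_2: node(2,0) S=96.2786 payoff=57.3814 vs cont=56.2934 → 57.3814 [stop]  node(2,1) S=126.8900 payoff=26.7700 vs cont=31.0883 → 31.0883 [wait]  node(2,2) S=167.2342 payoff=0.0000 vs cont=12.0023 → 12.0023 [wait]  ⇒ S*(2)=96.2786
t_1: node(1,0) S=110.5296 payoff=43.1304 vs cont=44.1066 → 44.1066 [wait]  node(1,1) S=145.6720 payoff=7.9880 vs cont=21.5302 → 21.5302 [wait]  ⇒ S*(1)=-
t_0: node(0,0) S=126.8900 payoff=26.7700 vs cont=32.7464 → 32.7464 [wait]  ⇒ S*(0)=-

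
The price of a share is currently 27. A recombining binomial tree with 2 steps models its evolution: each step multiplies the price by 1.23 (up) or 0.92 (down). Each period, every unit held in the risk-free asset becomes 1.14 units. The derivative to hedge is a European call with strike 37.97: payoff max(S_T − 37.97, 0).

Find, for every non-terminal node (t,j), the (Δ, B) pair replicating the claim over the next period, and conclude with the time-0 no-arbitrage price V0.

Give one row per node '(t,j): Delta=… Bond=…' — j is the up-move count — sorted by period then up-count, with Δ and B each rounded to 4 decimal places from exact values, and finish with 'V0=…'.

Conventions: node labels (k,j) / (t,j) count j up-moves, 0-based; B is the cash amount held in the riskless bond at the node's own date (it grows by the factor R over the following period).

(0,0): Delta=0.2141 Bond=-4.6646
(1,0): Delta=0.0000 Bond=0.0000
(1,1): Delta=0.2796 Bond=-7.4930
V0=1.1154

Since d<R<u, set p* = (R−d)/(u−d) = 0.7097; price each node as the discounted p*-expectation of its children.
Expiry values: V(2,0)=0.0000, V(2,1)=0.0000, V(2,2)=2.8783
Node (1,0) S=24.8400: V=(p*·0.0000+(1−p*)·0.0000)/1.14=0.0000; Δ=(0.0000−0.0000)/(30.5532−22.8528)=0.0000; B=V−Δ·S=0.0000
Node (1,1) S=33.2100: V=(p*·2.8783+(1−p*)·0.0000)/1.14=1.7918; Δ=(2.8783−0.0000)/(40.8483−30.5532)=0.2796; B=V−Δ·S=-7.4930
Node (0,0) S=27.0000: V=(p*·1.7918+(1−p*)·0.0000)/1.14=1.1154; Δ=(1.7918−0.0000)/(33.2100−24.8400)=0.2141; B=V−Δ·S=-4.6646
As a check, the time-0 holding Δ(0,0)·S0 + B(0,0) comes to 1.1154 — exactly V0.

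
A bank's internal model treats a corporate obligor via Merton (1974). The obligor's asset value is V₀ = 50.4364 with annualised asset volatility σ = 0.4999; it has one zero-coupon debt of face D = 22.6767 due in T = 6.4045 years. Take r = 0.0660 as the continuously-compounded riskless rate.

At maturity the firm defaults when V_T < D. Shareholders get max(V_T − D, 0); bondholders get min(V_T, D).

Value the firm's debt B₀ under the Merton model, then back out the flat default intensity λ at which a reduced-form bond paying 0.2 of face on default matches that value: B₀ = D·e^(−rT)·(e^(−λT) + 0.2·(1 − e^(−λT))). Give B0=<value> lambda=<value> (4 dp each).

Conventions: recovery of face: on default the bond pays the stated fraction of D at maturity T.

B0=12.1424 lambda=0.0405

With assets at 50.4364 and a single debt payment of 22.6767 at 6.4045 years:
d₁ = [ln(V₀/D) + (r + σ²/2)T] / (σ√T)
   = [ln(50.4364/22.6767) + (0.0660 + 0.5·0.4999²)·6.4045] / (0.4999·√6.4045)
   = [0.799375 + 1.222939] / 1.265103 = 1.598538
d₂ = d₁ − σ√T = 1.598538 − 1.265103 = 0.333435
N(d₁) = 0.945038,  N(d₂) = 0.630597,  e^(−rT) = 0.655277
E₀ = V₀·N(d₁) − D·e^(−rT)·N(d₂)
   = 50.4364·0.945038 − 22.6767·0.655277·0.630597 = 38.293959
B₀ = V₀ − E₀ = 50.4364 − 38.293959 = 12.142441
e^(−λT) = (B₀·e^(rT)/D − 0.2)/(1 − 0.2) = (12.1424·1.526072/22.6767 − 0.2)/0.8 = 0.77143249
λ = −ln(0.77143249)/6.4045 = 0.040519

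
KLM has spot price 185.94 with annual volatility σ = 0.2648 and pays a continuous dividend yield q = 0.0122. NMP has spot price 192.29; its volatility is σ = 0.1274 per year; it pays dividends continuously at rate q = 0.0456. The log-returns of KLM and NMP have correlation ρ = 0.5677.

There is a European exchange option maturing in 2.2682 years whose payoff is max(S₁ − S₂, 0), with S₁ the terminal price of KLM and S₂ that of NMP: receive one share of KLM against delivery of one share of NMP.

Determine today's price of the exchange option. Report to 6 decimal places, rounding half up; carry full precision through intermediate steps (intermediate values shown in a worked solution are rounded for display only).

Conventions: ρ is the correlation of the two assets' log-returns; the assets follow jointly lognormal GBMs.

σ_eff = √(σ₁² + σ₂² − 2ρσ₁σ₂) = √(0.2648² + 0.1274² − 2·0.5677·0.2648·0.1274) = 0.219195
d₁ = (ln(S₁/S₂) + (q₂ − q₁ + σ_eff²/2)T) / (σ_eff√T) = (ln(185.94/192.29) + (0.0456 − 0.0122 + 0.024023)·2.2682) / 0.330120 = 0.292823
d₂ = d₁ − σ_eff√T = 0.292823 − 0.330120 = -0.037296
N(d₁) = 0.615171,  N(d₂) = 0.485124
V = S₁·e^{−q₁T}·N(d₁) − S₂·e^{−q₂T}·N(d₂) = 111.263105 − 84.118350 = 27.144755
Key observation: pricing in NMP-units makes this a unit-strike call on the ratio S₁/S₂ — the risk-free rate cancels and cannot affect the value.

exchange price = 27.144755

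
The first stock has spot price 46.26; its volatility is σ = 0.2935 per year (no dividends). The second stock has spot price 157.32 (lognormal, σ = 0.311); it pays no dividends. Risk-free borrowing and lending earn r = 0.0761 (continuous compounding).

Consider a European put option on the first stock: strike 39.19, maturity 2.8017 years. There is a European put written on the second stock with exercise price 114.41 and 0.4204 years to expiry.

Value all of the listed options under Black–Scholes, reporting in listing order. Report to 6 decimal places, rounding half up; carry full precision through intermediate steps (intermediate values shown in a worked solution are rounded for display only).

[the first stock put K=39.19]
σ√T = 0.2935·√2.8017 = 0.491269
d₁ = (ln(S/K) + (r+σ²/2)T) / (σ√T) = (ln(46.26/39.19) + (0.0761+0.2935²/2)·2.8017) / 0.491269 = (0.165856 + 0.333882) / 0.491269 = 1.017240
d₂ = d₁ − σ√T = 1.017240 − 0.491269 = 0.525971
e^{−rT} = 0.807987
N(−d₁) = 0.154520,  N(−d₂) = 0.299454
price = K·e^{−rT}·N(−d₂) − S·N(−d₁) = 9.482218 − 7.148083 = 2.334135
[the second stock put K=114.41]
σ√T = 0.311·√0.4204 = 0.201647
d₁ = (ln(S/K) + (r+σ²/2)T) / (σ√T) = (ln(157.32/114.41) + (0.0761+0.311²/2)·0.4204) / 0.201647 = (0.318493 + 0.052323) / 0.201647 = 1.838940
d₂ = d₁ − σ√T = 1.838940 − 0.201647 = 1.637293
e^{−rT} = 0.968514
N(−d₁) = 0.032962,  N(−d₂) = 0.050785
price = K·e^{−rT}·N(−d₂) − S·N(−d₁) = 5.627330 − 5.185586 = 0.441744

price(the first stock put K=39.19) = 2.334135
price(the second stock put K=114.41) = 0.441744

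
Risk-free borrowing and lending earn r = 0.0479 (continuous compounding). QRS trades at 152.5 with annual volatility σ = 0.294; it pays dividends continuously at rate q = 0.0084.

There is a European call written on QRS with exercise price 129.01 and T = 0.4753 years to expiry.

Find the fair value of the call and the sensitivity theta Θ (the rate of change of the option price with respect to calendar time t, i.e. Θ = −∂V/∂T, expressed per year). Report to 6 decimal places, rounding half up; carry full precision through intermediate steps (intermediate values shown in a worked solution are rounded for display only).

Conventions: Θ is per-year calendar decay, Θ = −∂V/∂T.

σ√T = 0.294·√0.4753 = 0.202689
d₁ = (ln(S/K) + (r−q+σ²/2)T) / (σ√T) = (ln(152.5/129.01) + (0.0479−0.0084+0.294²/2)·0.4753) / 0.202689 = (0.167275 + 0.039316) / 0.202689 = 1.019246
d₂ = d₁ − σ√T = 1.019246 − 0.202689 = 0.816557
e^{−rT} = 0.977490
e^{−qT} = 0.996015
N(d₁) = 0.845957,  N(d₂) = 0.792909
Call price V = S·e^{−qT}·N(d₁) − K·e^{−rT}·N(d₂) = 128.494401 − 99.990625 = 28.503776
φ(d₁) = (1/√(2π))·e^{−d₁²/2} = 0.237314
Θ = −S·e^{−qT}·φ(d₁)·σ/(2√T) + q·S·e^{−qT}·N(d₁) − r·K·e^{−rT}·N(d₂) = −7.685871 + 1.079353 − 4.789551 = -11.396069

price = 28.503776
Θ = -11.396069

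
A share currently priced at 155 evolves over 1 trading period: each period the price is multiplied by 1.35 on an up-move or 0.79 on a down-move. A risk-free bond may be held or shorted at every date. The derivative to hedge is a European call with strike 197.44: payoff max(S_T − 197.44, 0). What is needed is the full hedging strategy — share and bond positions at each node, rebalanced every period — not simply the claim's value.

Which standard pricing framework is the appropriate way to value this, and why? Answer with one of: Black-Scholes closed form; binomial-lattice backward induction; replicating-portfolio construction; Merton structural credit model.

framework: replicating-portfolio construction

Key observation: the task asks for the hedge itself — share and bond holdings at every node of the 1-period tree on spot 155 with factors 1.35/0.79 — which is exactly what the replicating-portfolio construction produces.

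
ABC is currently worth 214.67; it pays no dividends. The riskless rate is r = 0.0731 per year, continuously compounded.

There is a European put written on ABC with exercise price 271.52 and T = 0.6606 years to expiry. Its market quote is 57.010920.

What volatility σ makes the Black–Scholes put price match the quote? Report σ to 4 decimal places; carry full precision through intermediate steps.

sigma = 0.3934

At σ = 0.3934 the Black–Scholes value reproduces the quote:
σ√T = 0.3934·√0.6606 = 0.319745
d₁ = (ln(S/K) + (r+σ²/2)T) / (σ√T) = (ln(214.67/271.52) + (0.0731+0.3934²/2)·0.6606) / 0.319745 = (-0.234934 + 0.099408) / 0.319745 = -0.423855
d₂ = d₁ − σ√T = -0.423855 − 0.319745 = -0.743600
e^{−rT} = 0.952858
N(−d₁) = 0.664164,  N(−d₂) = 0.771441
V = K·e^{−rT}·N(−d₂) − S·N(−d₁) = 199.587076 − 142.576156 = 57.010920 (equal to the quote); since ∂V/∂σ > 0 for all σ, the implied volatility is unique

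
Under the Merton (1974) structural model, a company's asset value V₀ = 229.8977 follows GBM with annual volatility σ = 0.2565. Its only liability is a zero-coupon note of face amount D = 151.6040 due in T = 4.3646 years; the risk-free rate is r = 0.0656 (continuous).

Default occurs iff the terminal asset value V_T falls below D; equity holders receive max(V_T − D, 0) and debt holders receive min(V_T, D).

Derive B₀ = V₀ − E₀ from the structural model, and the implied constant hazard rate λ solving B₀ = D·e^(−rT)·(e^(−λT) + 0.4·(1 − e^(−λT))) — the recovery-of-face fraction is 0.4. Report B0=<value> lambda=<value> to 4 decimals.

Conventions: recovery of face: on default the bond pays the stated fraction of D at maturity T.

B0=110.0994 lambda=0.0130

Equity is a call on the firm's assets struck at D = 151.6040:
d₁ = [ln(V₀/D) + (r + σ²/2)T] / (σ√T)
   = [ln(229.8977/151.6040) + (0.0656 + 0.5·0.2565²)·4.3646] / (0.2565·√4.3646)
   = [0.416363 + 0.429896] / 0.535870 = 1.579223
d₂ = d₁ − σ√T = 1.579223 − 0.535870 = 1.043353
N(d₁) = 0.942858,  N(d₂) = 0.851608,  e^(−rT) = 0.751024
E₀ = V₀·N(d₁) − D·e^(−rT)·N(d₂)
   = 229.8977·0.942858 − 151.6040·0.751024·0.851608 = 119.798251
B₀ = V₀ − E₀ = 229.8977 − 119.798251 = 110.099449
e^(−λT) = (B₀·e^(rT)/D − 0.4)/(1 − 0.4) = (110.0994·1.331515/151.6040 − 0.4)/0.6 = 0.94497789
λ = −ln(0.94497789)/4.3646 = 0.012967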